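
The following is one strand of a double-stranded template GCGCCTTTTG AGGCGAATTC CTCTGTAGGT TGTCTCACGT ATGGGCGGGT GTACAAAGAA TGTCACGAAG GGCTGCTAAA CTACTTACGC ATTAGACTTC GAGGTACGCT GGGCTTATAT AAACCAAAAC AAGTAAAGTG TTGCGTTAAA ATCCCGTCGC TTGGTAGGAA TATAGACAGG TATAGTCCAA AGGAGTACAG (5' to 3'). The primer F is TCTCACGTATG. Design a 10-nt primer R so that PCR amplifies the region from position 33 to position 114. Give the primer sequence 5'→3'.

5'-GCCCAGCGTA-3'

The product's 3' end on the top strand is position 114.
The reverse primer anneals to the top strand over positions 105–114, i.e. to TACGCTGGGC.
Its sequence written 5'→3' is the reverse complement: GCCCAGCGTA.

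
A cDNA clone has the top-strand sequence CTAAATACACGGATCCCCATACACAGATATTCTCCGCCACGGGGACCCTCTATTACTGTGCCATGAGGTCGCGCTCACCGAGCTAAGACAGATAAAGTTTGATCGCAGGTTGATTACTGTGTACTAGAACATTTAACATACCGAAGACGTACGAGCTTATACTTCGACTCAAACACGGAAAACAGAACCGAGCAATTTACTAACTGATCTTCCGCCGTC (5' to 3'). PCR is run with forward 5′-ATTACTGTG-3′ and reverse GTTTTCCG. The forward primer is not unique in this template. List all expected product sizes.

The forward primer ATTACTGTG matches the top strand at positions 52–60, 113–121.
The reverse primer's reverse complement is CGGAAAAC, matching at positions 176–183.
Each forward site pairs with the reverse site to give a product ending at position 183: sizes 132, 71 bp.

132 bp, 71 bp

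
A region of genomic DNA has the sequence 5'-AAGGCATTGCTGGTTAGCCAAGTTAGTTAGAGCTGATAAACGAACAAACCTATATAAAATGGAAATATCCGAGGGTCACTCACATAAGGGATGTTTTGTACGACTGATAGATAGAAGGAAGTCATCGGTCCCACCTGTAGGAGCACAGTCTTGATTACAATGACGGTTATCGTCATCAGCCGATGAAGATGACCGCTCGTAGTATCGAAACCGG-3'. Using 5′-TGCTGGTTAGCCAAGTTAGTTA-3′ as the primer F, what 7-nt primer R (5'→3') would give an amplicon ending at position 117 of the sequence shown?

5'-CTTCTAT-3'

The forward primer binds at positions 8–29; the product's 3' end on the top strand is position 117.
The reverse primer anneals to the top strand over positions 111–117, i.e. to ATAGAAG.
Its sequence written 5'→3' is the reverse complement: CTTCTAT.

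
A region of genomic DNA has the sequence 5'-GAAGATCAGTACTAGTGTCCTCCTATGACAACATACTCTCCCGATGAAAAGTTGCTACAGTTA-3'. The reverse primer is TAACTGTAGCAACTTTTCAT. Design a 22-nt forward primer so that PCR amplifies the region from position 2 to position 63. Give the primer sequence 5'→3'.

The reverse primer's reverse complement ATGAAAAGTTGCTACAGTTA matches the template at positions 44–63; the product starts at position 2.
The forward primer is identical to the top strand over positions 2–23: AAGATCAGTACTAGTGTCCTCC.

5'-AAGATCAGTACTAGTGTCCTCC-3'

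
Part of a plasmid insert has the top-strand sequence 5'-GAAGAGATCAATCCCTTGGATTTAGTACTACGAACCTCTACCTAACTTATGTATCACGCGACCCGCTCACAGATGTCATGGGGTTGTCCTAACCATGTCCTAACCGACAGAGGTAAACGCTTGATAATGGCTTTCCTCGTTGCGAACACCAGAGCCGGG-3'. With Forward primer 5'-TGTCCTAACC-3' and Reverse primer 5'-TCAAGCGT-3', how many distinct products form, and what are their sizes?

The forward primer TGTCCTAACC matches the top strand at positions 85–94, 96–105.
The reverse primer's reverse complement is ACGCTTGA, matching at positions 117–124.
Each forward site pairs with the reverse site to give a product ending at position 124: sizes 40, 29 bp.

Two products: 40 bp, 29 bp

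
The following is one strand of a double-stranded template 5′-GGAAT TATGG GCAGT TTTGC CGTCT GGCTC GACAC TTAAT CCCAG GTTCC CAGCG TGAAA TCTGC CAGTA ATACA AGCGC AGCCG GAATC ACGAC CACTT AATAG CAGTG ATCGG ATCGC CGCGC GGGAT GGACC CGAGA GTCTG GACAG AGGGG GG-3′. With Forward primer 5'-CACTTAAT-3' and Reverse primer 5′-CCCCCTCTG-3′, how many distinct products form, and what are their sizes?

The forward primer CACTTAAT matches the top strand at positions 33–40, 96–103.
The reverse primer's reverse complement is CAGAGGGGG, matching at positions 148–156.
Each forward site pairs with the reverse site to give a product ending at position 156: sizes 124, 61 bp.

Two products: 124 bp, 61 bp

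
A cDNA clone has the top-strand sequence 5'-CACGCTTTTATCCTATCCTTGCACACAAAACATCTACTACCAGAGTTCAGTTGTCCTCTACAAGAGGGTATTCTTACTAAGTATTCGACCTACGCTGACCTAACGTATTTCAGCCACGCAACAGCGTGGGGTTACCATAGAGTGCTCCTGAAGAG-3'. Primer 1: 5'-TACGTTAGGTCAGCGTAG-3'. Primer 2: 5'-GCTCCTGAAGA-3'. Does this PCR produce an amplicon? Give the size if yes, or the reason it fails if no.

Primer 1 (TACGTTAGGTCAGCGTAG) has reverse complement CTACGCTGACCTAACGTA, which matches the top strand at positions 90–107; primer 1 anneals to the top strand there with its 3' end pointing upstream toward position 90.
Primer 2 (GCTCCTGAAGA) matches the top strand directly at positions 144–154; it anneals to the bottom strand with its 3' end pointing downstream toward position 154.
The 3' ends diverge (primer 1 extends toward position 1, primer 2 toward position 155), so the primers never converge on a shared product.

No product — the primers' 3' ends point away from each other.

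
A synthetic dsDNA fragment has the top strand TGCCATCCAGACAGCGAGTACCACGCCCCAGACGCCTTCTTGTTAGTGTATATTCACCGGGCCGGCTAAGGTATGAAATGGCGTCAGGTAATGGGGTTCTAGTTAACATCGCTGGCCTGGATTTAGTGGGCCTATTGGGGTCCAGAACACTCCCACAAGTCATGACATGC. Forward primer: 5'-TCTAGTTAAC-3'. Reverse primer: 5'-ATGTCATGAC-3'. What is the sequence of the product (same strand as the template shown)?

Scanning the template, TCTAGTTAAC occurs at positions 98–107; this primer anneals to the bottom strand there with its 3' end pointing downstream.
Taking the reverse complement of ATGTCATGAC gives GTCATGACAT, found at positions 159–168 on the template; the primer anneals here to the top strand with its 3' end pointing upstream.
The product is the template from position 98 through 168 (71 bp).

5'-TCTAGTTAACATCGCTGGCCTGGATTTAGTGGGCCTATTGGGGTCCAGAACACTCCCACAAGTCATGACAT-3'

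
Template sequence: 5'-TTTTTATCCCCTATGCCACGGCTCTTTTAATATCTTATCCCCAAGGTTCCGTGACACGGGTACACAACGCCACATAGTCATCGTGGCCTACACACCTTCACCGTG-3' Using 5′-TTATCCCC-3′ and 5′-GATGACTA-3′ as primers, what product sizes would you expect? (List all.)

The forward primer TTATCCCC matches the top strand at positions 4–11, 35–42.
The reverse primer's reverse complement is TAGTCATC, matching at positions 75–82.
Each forward site pairs with the reverse site to give a product ending at position 82: sizes 79, 48 bp.

79 bp, 48 bp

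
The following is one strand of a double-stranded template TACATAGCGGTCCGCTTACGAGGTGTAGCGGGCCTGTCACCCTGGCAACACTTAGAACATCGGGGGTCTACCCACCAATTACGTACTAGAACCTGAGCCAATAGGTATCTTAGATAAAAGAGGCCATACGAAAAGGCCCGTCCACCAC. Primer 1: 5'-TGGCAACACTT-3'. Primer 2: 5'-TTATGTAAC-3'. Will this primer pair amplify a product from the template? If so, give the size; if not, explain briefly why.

No product — primer 2 has no binding site in the template.

Primer 2 (TTATGTAAC) does not match the top strand, and its reverse complement GTTACATAA does not match either.
With no annealing site for primer 2, no amplification occurs.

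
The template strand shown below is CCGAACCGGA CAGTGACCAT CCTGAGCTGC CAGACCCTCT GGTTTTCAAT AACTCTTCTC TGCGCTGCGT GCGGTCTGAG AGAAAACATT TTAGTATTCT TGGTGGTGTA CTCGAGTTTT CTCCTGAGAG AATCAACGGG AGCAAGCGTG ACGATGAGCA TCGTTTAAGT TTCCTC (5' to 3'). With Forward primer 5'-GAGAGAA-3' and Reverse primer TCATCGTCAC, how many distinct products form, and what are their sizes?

Two products: 80 bp, 32 bp

The forward primer GAGAGAA matches the top strand at positions 78–84, 126–132.
The reverse primer's reverse complement is GTGACGATGA, matching at positions 148–157.
Each forward site pairs with the reverse site to give a product ending at position 157: sizes 80, 32 bp.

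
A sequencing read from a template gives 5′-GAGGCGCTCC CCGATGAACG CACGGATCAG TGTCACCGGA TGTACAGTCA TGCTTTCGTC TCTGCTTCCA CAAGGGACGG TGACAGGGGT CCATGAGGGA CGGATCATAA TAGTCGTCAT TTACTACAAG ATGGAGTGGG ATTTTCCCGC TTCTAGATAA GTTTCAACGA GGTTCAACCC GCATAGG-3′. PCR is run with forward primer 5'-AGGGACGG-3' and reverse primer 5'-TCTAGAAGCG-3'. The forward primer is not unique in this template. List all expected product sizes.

85 bp, 62 bp

The forward primer AGGGACGG matches the top strand at positions 73–80, 96–103.
The reverse primer's reverse complement is CGCTTCTAGA, matching at positions 148–157.
Each forward site pairs with the reverse site to give a product ending at position 157: sizes 85, 62 bp.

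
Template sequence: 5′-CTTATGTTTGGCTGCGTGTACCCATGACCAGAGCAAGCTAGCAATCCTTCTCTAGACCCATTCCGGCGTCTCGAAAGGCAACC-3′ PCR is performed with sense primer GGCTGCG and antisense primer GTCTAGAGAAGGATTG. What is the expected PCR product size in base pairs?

48 bp

The forward primer matches the template at positions 10–16.
The reverse primer's reverse complement is CAATCCTTCTCTAGAC, which matches the template at positions 42–57.
Product length = (reverse-primer end) − (forward-primer start) + 1 = 57 − 10 + 1 = 48 bp.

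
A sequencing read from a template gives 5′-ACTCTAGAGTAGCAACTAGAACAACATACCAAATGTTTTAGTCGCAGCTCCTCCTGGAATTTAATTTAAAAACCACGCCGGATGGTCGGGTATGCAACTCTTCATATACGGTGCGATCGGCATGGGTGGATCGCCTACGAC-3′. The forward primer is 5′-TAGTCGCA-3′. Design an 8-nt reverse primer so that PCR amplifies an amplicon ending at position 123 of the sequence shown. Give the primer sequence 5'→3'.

5'-ATGCCGAT-3'

The forward primer binds at positions 39–46; the product's 3' end on the top strand is position 123.
The reverse primer anneals to the top strand over positions 116–123, i.e. to ATCGGCAT.
Its sequence written 5'→3' is the reverse complement: ATGCCGAT.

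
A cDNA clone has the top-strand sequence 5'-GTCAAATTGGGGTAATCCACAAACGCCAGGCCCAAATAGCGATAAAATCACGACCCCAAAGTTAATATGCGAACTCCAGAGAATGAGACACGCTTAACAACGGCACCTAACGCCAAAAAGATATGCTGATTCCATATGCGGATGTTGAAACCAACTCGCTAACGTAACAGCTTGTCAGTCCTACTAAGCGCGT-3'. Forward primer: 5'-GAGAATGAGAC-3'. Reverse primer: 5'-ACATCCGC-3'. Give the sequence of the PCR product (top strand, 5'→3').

The forward primer matches the template at positions 79–89.
Taking the reverse complement of ACATCCGC gives GCGGATGT, found at positions 138–145 on the template; the primer anneals here to the top strand with its 3' end pointing upstream.
The product is the template from position 79 through 145 (67 bp).

5'-GAGAATGAGACACGCTTAACAACGGCACCTAACGCCAAAAAGATATGCTGATTCCATATGCGGATGT-3'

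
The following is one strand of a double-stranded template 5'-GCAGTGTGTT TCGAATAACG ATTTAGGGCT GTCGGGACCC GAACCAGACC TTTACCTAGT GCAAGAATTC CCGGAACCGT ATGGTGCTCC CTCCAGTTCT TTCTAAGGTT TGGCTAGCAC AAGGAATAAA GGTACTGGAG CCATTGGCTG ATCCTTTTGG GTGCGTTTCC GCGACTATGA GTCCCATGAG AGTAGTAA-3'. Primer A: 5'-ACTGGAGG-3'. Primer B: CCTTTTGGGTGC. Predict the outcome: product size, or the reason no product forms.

Primer A (ACTGGAGG) has reverse complement CCTCCAGT, which matches the top strand at positions 90–97; primer A anneals to the top strand there with its 3' end pointing upstream toward position 90.
Primer B (CCTTTTGGGTGC) matches the top strand directly at positions 153–164; it anneals to the bottom strand with its 3' end pointing downstream toward position 164.
The 3' ends diverge (primer A extends toward position 1, primer B toward position 198), so the primers never converge on a shared product.

No product — the primers' 3' ends point away from each other.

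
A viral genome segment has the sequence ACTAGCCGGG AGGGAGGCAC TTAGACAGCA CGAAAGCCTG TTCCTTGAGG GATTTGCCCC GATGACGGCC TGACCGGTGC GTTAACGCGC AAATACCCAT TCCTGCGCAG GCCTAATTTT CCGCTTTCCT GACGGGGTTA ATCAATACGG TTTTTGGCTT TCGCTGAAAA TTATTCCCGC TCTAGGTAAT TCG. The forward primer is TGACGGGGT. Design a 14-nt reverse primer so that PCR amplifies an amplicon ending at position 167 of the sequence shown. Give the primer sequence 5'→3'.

5'-TCAGCGAAAGCCAA-3'

The forward primer binds at positions 130–138; the product's 3' end on the top strand is position 167.
The reverse primer anneals to the top strand over positions 154–167, i.e. to TTGGCTTTCGCTGA.
Its sequence written 5'→3' is the reverse complement: TCAGCGAAAGCCAA.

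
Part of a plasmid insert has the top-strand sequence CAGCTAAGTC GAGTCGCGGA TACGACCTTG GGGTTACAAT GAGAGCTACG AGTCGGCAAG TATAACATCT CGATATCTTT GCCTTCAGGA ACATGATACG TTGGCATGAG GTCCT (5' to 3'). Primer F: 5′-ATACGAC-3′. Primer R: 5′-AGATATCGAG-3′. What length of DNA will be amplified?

59 bp

The forward primer matches the template at positions 20–26.
The reverse primer's reverse complement is CTCGATATCT, which matches the template at positions 69–78.
The product runs from position 20 to position 78, so its length is 78 − 20 + 1 = 59 bp.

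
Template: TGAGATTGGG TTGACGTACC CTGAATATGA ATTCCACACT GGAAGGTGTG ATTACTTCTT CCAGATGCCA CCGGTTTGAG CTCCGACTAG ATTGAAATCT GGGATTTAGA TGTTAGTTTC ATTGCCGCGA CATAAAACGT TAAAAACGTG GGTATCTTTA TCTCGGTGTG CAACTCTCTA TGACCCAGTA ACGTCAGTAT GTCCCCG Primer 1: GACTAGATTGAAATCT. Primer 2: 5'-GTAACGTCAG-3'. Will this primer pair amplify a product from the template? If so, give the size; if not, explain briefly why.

No product — both primers anneal to the same strand and extend in the same direction.

Primer 1 (GACTAGATTGAAATCT) matches the top strand at positions 85–100 (3' end points downstream).
Primer 2 (GTAACGTCAG) also matches the top strand directly, at positions 188–197 — its reverse complement CTGACGTTAC is not present.
Both primers anneal to the bottom strand with 3' ends pointing the same way, so neither can prime synthesis back toward the other.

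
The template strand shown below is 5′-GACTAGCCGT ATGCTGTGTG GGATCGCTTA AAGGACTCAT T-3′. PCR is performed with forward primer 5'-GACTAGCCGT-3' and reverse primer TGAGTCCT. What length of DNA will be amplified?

Forward primer GACTAGCCGT is found on the top strand at positions 1–10.
Reverse complement of the reverse primer: AGGACTCA. This occurs on the top strand at positions 32–39.
The product runs from position 1 to position 39, so its length is 39 − 1 + 1 = 39 bp.

39 bp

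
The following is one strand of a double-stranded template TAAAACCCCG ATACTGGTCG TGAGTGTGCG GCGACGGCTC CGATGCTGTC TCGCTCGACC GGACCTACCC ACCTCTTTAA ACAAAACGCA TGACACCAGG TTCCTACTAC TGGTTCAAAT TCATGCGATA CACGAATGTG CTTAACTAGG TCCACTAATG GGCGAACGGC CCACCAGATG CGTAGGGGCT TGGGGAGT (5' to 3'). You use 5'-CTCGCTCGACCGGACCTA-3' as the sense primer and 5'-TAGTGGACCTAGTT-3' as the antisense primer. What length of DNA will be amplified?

Scanning the template, CTCGCTCGACCGGACCTA occurs at positions 50–67; this primer anneals to the bottom strand there with its 3' end pointing downstream.
Taking the reverse complement of TAGTGGACCTAGTT gives AACTAGGTCCACTA, found at positions 144–157 on the template; the primer anneals here to the top strand with its 3' end pointing upstream.
The product runs from position 50 to position 157, so its length is 157 − 50 + 1 = 108 bp.

108 bp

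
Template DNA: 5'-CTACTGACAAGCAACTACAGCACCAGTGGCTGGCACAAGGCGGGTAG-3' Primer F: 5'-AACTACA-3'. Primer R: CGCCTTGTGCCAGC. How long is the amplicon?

Scanning the template, AACTACA occurs at positions 13–19; this primer anneals to the bottom strand there with its 3' end pointing downstream.
The reverse primer's reverse complement is GCTGGCACAAGGCG, which matches the template at positions 29–42.
Product length = (reverse-primer end) − (forward-primer start) + 1 = 42 − 13 + 1 = 30 bp.

30 bp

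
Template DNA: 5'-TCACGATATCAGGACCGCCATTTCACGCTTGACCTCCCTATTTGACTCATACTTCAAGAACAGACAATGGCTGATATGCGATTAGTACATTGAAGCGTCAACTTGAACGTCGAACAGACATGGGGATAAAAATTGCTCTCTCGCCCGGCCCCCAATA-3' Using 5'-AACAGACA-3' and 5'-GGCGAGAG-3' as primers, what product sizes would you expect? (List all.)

87 bp, 33 bp

The forward primer AACAGACA matches the top strand at positions 59–66, 113–120.
The reverse primer's reverse complement is CTCTCGCC, matching at positions 138–145.
Each forward site pairs with the reverse site to give a product ending at position 145: sizes 87, 33 bp.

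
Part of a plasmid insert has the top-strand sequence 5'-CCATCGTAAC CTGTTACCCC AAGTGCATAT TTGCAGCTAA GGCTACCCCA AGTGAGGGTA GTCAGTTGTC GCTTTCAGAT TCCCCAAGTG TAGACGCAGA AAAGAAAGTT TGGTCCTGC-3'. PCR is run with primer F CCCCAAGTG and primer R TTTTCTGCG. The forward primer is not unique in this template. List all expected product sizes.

87 bp, 58 bp, 22 bp

The forward primer CCCCAAGTG matches the top strand at positions 17–25, 46–54, 82–90.
The reverse primer's reverse complement is CGCAGAAAA, matching at positions 95–103.
Each forward site pairs with the reverse site to give a product ending at position 103: sizes 87, 58, 22 bp.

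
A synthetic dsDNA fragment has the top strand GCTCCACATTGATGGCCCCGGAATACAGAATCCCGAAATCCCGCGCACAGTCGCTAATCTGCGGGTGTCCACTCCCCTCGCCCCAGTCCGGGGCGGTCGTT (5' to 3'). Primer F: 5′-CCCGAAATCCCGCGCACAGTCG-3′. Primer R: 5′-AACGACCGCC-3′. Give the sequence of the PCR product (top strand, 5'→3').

Scanning the template, CCCGAAATCCCGCGCACAGTCG occurs at positions 32–53; this primer anneals to the bottom strand there with its 3' end pointing downstream.
Taking the reverse complement of AACGACCGCC gives GGCGGTCGTT, found at positions 92–101 on the template; the primer anneals here to the top strand with its 3' end pointing upstream.
The product is the template from position 32 through 101 (70 bp).

5'-CCCGAAATCCCGCGCACAGTCGCTAATCTGCGGGTGTCCACTCCCCTCGCCCCAGTCCGGGGCGGTCGTT-3'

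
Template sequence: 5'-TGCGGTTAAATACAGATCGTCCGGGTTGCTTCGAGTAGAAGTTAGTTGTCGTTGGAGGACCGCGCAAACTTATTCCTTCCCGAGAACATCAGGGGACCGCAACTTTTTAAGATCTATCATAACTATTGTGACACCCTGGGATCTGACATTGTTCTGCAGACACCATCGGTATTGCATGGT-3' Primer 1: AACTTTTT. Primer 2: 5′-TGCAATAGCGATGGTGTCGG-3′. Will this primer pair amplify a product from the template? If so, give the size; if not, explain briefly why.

Primer 2 (TGCAATAGCGATGGTGTCGG) does not match the top strand, and its reverse complement CCGACACCATCGCTATTGCA does not match either.
With no annealing site for primer 2, no amplification occurs.

No product — primer 2 has no binding site in the template.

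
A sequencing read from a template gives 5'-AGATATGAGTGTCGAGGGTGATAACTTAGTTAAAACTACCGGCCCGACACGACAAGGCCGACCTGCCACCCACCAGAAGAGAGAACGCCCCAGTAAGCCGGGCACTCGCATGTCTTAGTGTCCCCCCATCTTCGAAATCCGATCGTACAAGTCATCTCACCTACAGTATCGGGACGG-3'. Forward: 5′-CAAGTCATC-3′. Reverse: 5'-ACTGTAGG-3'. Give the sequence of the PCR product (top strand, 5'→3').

Forward primer CAAGTCATC is found on the top strand at positions 148–156.
The reverse primer's reverse complement is CCTACAGT, which matches the template at positions 160–167.
The product is the template from position 148 through 167 (20 bp).

5'-CAAGTCATCTCACCTACAGT-3'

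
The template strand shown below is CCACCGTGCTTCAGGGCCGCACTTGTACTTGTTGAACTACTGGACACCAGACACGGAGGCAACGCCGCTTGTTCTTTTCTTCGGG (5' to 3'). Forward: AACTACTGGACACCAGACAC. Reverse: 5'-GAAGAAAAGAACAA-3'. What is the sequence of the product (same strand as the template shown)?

5'-AACTACTGGACACCAGACACGGAGGCAACGCCGCTTGTTCTTTTCTTC-3'

The forward primer matches the template at positions 35–54.
Reverse complement of the reverse primer: TTGTTCTTTTCTTC. This occurs on the top strand at positions 69–82.
The product is the template from position 35 through 82 (48 bp).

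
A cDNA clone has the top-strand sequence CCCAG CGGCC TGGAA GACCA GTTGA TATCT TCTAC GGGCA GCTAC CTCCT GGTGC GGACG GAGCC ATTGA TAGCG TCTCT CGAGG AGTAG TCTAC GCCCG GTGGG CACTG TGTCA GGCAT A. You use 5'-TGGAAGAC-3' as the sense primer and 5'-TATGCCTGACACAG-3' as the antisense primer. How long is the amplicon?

111 bp

The forward primer matches the template at positions 11–18.
The reverse primer's reverse complement is CTGTGTCAGGCATA, which matches the template at positions 108–121.
The product runs from position 11 to position 121, so its length is 121 − 11 + 1 = 111 bp.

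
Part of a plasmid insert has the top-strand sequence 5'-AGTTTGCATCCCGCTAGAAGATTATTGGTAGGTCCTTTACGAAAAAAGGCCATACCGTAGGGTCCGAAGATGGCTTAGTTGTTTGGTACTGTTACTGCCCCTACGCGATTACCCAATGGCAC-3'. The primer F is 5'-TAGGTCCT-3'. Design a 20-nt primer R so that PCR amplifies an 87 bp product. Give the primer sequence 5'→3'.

5'-TGGGTAATCGCGTAGGGGCA-3'

The forward primer binds at positions 29–36, so an 87 bp product ends at position 29 + 87 − 1 = 115.
The reverse primer anneals to the top strand over positions 96–115, i.e. to TGCCCCTACGCGATTACCCA.
Its sequence written 5'→3' is the reverse complement: TGGGTAATCGCGTAGGGGCA.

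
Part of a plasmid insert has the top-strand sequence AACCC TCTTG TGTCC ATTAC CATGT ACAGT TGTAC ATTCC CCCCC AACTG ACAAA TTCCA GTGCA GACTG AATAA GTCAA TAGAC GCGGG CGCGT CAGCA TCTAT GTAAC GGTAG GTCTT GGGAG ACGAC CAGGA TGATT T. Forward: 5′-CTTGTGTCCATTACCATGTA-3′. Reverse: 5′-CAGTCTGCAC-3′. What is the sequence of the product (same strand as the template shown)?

5'-CTTGTGTCCATTACCATGTACAGTTGTACATTCCCCCCCAACTGACAAATTCCAGTGCAGACTG-3'

The forward primer matches the template at positions 7–26.
The reverse primer's reverse complement is GTGCAGACTG, which matches the template at positions 61–70.
The product is the template from position 7 through 70 (64 bp).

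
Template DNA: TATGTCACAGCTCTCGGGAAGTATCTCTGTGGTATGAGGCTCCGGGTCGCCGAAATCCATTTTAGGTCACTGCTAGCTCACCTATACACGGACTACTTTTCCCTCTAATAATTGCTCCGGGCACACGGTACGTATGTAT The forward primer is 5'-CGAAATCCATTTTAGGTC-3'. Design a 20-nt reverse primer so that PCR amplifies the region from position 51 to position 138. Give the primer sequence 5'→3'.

The product's 3' end on the top strand is position 138.
The reverse primer anneals to the top strand over positions 119–138, i.e. to GGGCACACGGTACGTATGTA.
Its sequence written 5'→3' is the reverse complement: TACATACGTACCGTGTGCCC.

5'-TACATACGTACCGTGTGCCC-3'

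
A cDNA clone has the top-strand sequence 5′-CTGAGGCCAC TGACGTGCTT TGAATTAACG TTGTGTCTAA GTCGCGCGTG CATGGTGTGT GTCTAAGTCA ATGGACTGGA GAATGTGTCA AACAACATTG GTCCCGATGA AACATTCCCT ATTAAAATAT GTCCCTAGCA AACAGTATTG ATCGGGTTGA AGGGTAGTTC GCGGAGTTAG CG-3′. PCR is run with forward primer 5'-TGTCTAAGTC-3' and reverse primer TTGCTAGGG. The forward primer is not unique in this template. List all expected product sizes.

The forward primer TGTCTAAGTC matches the top strand at positions 34–43, 60–69.
The reverse primer's reverse complement is CCCTAGCAA, matching at positions 133–141.
Each forward site pairs with the reverse site to give a product ending at position 141: sizes 108, 82 bp.

108 bp, 82 bp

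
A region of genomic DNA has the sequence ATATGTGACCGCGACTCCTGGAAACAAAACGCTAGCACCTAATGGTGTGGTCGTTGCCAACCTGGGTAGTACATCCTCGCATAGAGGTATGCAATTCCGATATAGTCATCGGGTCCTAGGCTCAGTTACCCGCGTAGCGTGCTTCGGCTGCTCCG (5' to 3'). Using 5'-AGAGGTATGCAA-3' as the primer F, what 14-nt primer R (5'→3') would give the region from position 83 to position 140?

The product's 3' end on the top strand is position 140.
The reverse primer anneals to the top strand over positions 127–140, i.e. to TACCCGCGTAGCGT.
Its sequence written 5'→3' is the reverse complement: ACGCTACGCGGGTA.

5'-ACGCTACGCGGGTA-3'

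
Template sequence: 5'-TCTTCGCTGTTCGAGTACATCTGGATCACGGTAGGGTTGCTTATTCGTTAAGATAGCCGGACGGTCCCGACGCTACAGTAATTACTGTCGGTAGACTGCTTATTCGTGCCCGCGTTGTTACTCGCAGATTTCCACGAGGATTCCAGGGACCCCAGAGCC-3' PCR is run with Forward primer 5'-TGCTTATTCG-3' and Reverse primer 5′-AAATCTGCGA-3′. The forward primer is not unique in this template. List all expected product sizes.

94 bp, 35 bp

The forward primer TGCTTATTCG matches the top strand at positions 38–47, 97–106.
The reverse primer's reverse complement is TCGCAGATTT, matching at positions 122–131.
Each forward site pairs with the reverse site to give a product ending at position 131: sizes 94, 35 bp.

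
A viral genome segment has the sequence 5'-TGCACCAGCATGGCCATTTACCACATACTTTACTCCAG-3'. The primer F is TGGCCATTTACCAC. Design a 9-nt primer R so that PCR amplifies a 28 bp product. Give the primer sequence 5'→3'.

5'-CTGGAGTAA-3'

The forward primer binds at positions 11–24, so a 28 bp product ends at position 11 + 28 − 1 = 38.
The reverse primer anneals to the top strand over positions 30–38, i.e. to TTACTCCAG.
Its sequence written 5'→3' is the reverse complement: CTGGAGTAA.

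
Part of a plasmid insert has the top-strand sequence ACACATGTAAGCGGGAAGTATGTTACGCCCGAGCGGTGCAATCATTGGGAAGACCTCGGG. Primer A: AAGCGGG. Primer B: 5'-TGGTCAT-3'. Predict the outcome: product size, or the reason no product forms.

Primer B (TGGTCAT) does not match the top strand, and its reverse complement ATGACCA does not match either.
With no annealing site for primer B, no amplification occurs.

No product — primer B has no binding site in the template.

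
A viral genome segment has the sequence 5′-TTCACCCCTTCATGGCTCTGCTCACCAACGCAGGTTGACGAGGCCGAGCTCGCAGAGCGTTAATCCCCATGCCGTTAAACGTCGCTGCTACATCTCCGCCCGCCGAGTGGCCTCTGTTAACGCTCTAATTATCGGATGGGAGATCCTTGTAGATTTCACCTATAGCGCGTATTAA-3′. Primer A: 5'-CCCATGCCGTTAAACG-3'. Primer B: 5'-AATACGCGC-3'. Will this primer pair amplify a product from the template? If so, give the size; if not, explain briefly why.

Yes — a 108 bp product.

Primer A (CCCATGCCGTTAAACG) matches the top strand at positions 66–81; it acts as a forward primer.
Primer B's reverse complement is GCGCGTATT, matching the top strand at positions 165–173; it acts as a reverse primer.
The 3' ends face each other across positions 66–173, giving a 108 bp product.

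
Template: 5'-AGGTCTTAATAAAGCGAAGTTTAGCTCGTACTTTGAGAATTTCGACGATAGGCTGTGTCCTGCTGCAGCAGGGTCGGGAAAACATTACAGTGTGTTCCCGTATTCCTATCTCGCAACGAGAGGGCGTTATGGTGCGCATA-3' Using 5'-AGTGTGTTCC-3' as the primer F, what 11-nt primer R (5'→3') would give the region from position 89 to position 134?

The product's 3' end on the top strand is position 134.
The reverse primer anneals to the top strand over positions 124–134, i.e. to GCGTTATGGTG.
Its sequence written 5'→3' is the reverse complement: CACCATAACGC.

5'-CACCATAACGC-3'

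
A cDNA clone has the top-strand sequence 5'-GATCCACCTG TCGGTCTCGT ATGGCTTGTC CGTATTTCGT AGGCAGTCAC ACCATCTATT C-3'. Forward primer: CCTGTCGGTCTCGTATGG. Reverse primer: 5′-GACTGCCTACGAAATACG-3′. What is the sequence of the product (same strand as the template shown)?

Scanning the template, CCTGTCGGTCTCGTATGG occurs at positions 7–24; this primer anneals to the bottom strand there with its 3' end pointing downstream.
Reverse complement of the reverse primer: CGTATTTCGTAGGCAGTC. This occurs on the top strand at positions 31–48.
The product is the template from position 7 through 48 (42 bp).

5'-CCTGTCGGTCTCGTATGGCTTGTCCGTATTTCGTAGGCAGTC-3'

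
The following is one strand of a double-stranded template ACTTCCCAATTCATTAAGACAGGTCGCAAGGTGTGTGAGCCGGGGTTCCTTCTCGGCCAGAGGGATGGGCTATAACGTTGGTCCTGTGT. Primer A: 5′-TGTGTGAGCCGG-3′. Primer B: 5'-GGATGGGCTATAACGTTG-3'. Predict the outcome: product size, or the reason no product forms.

No product — both primers anneal to the same strand and extend in the same direction.

Primer A (TGTGTGAGCCGG) matches the top strand at positions 32–43 (3' end points downstream).
Primer B (GGATGGGCTATAACGTTG) also matches the top strand directly, at positions 63–80 — its reverse complement CAACGTTATAGCCCATCC is not present.
Both primers anneal to the bottom strand with 3' ends pointing the same way, so neither can prime synthesis back toward the other.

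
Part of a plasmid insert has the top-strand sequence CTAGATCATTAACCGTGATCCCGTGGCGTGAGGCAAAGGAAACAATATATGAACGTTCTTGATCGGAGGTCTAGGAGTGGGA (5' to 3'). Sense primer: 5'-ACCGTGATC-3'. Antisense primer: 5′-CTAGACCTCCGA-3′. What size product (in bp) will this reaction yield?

Scanning the template, ACCGTGATC occurs at positions 12–20; this primer anneals to the bottom strand there with its 3' end pointing downstream.
Taking the reverse complement of CTAGACCTCCGA gives TCGGAGGTCTAG, found at positions 63–74 on the template; the primer anneals here to the top strand with its 3' end pointing upstream.
Product length = (reverse-primer end) − (forward-primer start) + 1 = 74 − 12 + 1 = 63 bp.

63 bp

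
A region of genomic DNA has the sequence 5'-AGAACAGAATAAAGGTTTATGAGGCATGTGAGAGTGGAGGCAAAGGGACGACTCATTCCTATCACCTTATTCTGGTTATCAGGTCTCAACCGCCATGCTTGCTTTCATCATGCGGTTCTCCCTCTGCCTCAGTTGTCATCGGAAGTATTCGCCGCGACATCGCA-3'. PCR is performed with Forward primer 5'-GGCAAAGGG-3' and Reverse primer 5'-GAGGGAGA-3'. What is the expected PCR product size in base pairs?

The forward primer matches the template at positions 39–47.
The reverse primer's reverse complement is TCTCCCTC, which matches the template at positions 117–124.
The product runs from position 39 to position 124, so its length is 124 − 39 + 1 = 86 bp.

86 bp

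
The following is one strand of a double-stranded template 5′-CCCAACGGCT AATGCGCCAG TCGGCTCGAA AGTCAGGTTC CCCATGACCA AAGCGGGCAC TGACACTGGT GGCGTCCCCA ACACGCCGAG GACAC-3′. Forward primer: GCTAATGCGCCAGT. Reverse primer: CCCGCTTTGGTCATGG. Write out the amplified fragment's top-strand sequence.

5'-GCTAATGCGCCAGTCGGCTCGAAAGTCAGGTTCCCCATGACCAAAGCGGG-3'

Scanning the template, GCTAATGCGCCAGT occurs at positions 8–21; this primer anneals to the bottom strand there with its 3' end pointing downstream.
Taking the reverse complement of CCCGCTTTGGTCATGG gives CCATGACCAAAGCGGG, found at positions 42–57 on the template; the primer anneals here to the top strand with its 3' end pointing upstream.
The product is the template from position 8 through 57 (50 bp).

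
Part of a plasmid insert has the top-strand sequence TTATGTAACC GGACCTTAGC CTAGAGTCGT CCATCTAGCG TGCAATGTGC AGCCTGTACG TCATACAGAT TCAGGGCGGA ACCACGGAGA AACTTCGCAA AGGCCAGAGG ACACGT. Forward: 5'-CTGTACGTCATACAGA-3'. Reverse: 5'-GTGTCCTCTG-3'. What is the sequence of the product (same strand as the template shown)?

5'-CTGTACGTCATACAGATTCAGGGCGGAACCACGGAGAAACTTCGCAAAGGCCAGAGGACAC-3'

The forward primer matches the template at positions 54–69.
Taking the reverse complement of GTGTCCTCTG gives CAGAGGACAC, found at positions 105–114 on the template; the primer anneals here to the top strand with its 3' end pointing upstream.
The product is the template from position 54 through 114 (61 bp).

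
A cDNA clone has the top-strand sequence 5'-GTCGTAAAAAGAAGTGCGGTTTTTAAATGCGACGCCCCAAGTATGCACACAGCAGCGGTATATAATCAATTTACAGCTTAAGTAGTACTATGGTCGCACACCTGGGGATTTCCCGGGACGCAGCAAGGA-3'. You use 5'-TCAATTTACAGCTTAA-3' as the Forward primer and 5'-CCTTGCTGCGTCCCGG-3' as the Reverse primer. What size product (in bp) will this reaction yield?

63 bp

Forward primer TCAATTTACAGCTTAA is found on the top strand at positions 66–81.
The reverse primer's reverse complement is CCGGGACGCAGCAAGG, which matches the template at positions 113–128.
Product length = (reverse-primer end) − (forward-primer start) + 1 = 128 − 66 + 1 = 63 bp.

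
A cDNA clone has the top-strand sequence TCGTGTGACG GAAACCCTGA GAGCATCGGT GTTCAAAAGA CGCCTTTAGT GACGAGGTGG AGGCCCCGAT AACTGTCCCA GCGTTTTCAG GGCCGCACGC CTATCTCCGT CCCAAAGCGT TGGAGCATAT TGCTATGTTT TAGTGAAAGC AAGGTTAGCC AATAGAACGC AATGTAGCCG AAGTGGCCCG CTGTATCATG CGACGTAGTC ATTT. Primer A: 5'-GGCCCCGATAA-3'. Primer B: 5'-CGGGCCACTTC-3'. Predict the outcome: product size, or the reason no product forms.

Yes — a 129 bp product.

Primer A (GGCCCCGATAA) matches the top strand at positions 62–72; it acts as a forward primer.
Primer B's reverse complement is GAAGTGGCCCG, matching the top strand at positions 180–190; it acts as a reverse primer.
The 3' ends face each other across positions 62–190, giving a 129 bp product.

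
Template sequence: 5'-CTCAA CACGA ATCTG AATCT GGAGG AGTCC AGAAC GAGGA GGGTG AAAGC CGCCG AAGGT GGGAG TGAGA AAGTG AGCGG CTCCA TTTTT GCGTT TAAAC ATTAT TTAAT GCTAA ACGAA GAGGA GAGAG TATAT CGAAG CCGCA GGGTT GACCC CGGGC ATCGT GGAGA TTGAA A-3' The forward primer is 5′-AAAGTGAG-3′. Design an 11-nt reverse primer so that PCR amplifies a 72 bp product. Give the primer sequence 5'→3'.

5'-GCTTCGATATA-3'

The forward primer binds at positions 70–77, so a 72 bp product ends at position 70 + 72 − 1 = 141.
The reverse primer anneals to the top strand over positions 131–141, i.e. to TATATCGAAGC.
Its sequence written 5'→3' is the reverse complement: GCTTCGATATA.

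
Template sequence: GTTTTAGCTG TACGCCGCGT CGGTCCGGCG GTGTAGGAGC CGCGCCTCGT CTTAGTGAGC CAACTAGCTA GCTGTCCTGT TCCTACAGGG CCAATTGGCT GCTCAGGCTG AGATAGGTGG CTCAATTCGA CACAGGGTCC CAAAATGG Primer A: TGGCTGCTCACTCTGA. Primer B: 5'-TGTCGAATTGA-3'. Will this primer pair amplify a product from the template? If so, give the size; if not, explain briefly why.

No product — primer A has no binding site in the template.

Primer A (TGGCTGCTCACTCTGA) does not match the top strand, and its reverse complement TCAGAGTGAGCAGCCA does not match either.
With no annealing site for primer A, no amplification occurs.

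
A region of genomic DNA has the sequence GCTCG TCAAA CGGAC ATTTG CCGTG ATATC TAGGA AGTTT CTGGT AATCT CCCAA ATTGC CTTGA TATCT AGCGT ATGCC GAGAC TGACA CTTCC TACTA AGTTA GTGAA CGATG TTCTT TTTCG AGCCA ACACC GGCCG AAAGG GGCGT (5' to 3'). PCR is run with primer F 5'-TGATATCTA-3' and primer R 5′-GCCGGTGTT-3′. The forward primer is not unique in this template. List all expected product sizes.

The forward primer TGATATCTA matches the top strand at positions 24–32, 63–71.
The reverse primer's reverse complement is AACACCGGC, matching at positions 130–138.
Each forward site pairs with the reverse site to give a product ending at position 138: sizes 115, 76 bp.

115 bp, 76 bp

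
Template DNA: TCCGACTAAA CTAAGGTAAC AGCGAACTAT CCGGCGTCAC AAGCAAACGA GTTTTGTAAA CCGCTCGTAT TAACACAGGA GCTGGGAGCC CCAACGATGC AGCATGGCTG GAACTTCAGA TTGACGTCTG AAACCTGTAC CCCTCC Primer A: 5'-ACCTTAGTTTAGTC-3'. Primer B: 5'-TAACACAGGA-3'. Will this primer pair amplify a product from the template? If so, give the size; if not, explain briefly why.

Primer A (ACCTTAGTTTAGTC) has reverse complement GACTAAACTAAGGT, which matches the top strand at positions 4–17; primer A anneals to the top strand there with its 3' end pointing upstream toward position 4.
Primer B (TAACACAGGA) matches the top strand directly at positions 71–80; it anneals to the bottom strand with its 3' end pointing downstream toward position 80.
The 3' ends diverge (primer A extends toward position 1, primer B toward position 146), so the primers never converge on a shared product.

No product — the primers' 3' ends point away from each other.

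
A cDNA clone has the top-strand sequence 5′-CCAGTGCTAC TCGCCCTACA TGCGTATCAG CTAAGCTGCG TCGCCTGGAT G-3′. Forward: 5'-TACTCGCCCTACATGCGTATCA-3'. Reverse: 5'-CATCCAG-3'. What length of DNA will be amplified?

The forward primer matches the template at positions 8–29.
The reverse primer's reverse complement is CTGGATG, which matches the template at positions 45–51.
Amplicon spans positions 8–51: 44 bp.

44 bp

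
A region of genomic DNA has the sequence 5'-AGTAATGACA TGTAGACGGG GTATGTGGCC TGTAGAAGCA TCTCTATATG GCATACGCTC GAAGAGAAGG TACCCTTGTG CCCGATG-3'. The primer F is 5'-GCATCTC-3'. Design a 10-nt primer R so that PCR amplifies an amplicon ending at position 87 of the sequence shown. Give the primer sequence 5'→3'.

5'-CATCGGGCAC-3'

The forward primer binds at positions 38–44; the product's 3' end on the top strand is position 87.
The reverse primer anneals to the top strand over positions 78–87, i.e. to GTGCCCGATG.
Its sequence written 5'→3' is the reverse complement: CATCGGGCAC.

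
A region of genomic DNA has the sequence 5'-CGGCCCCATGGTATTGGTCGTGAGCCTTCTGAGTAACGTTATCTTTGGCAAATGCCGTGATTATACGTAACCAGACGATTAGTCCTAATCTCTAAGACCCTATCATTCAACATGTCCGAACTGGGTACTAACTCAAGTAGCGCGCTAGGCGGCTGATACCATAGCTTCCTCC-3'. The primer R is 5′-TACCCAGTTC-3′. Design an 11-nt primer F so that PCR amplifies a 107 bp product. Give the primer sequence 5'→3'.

The reverse primer's reverse complement GAACTGGGTA matches the template at positions 118–127, so the product ends at position 127.
A 107 bp product then starts at position 127 − 107 + 1 = 21.
The forward primer is identical to the top strand there: TGAGCCTTCTG.

5'-TGAGCCTTCTG-3'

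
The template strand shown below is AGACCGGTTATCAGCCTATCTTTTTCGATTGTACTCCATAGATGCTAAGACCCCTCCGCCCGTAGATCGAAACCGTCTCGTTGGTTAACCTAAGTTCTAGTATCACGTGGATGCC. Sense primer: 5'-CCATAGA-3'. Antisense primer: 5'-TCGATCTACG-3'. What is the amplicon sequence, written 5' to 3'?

Forward primer CCATAGA is found on the top strand at positions 36–42.
Reverse complement of the reverse primer: CGTAGATCGA. This occurs on the top strand at positions 61–70.
The product is the template from position 36 through 70 (35 bp).

5'-CCATAGATGCTAAGACCCCTCCGCCCGTAGATCGA-3'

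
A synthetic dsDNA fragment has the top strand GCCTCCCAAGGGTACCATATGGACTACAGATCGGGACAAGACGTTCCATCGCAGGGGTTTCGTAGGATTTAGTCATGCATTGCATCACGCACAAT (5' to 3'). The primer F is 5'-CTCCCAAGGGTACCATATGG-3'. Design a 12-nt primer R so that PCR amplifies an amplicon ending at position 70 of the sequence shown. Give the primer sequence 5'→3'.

5'-AAATCCTACGAA-3'

The forward primer binds at positions 3–22; the product's 3' end on the top strand is position 70.
The reverse primer anneals to the top strand over positions 59–70, i.e. to TTCGTAGGATTT.
Its sequence written 5'→3' is the reverse complement: AAATCCTACGAA.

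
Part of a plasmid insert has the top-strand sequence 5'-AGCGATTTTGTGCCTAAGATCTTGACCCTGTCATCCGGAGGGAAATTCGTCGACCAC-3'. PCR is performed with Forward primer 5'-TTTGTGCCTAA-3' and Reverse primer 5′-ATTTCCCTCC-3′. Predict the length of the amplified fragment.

Scanning the template, TTTGTGCCTAA occurs at positions 7–17; this primer anneals to the bottom strand there with its 3' end pointing downstream.
Taking the reverse complement of ATTTCCCTCC gives GGAGGGAAAT, found at positions 37–46 on the template; the primer anneals here to the top strand with its 3' end pointing upstream.
Product length = (reverse-primer end) − (forward-primer start) + 1 = 46 − 7 + 1 = 40 bp.

40 bp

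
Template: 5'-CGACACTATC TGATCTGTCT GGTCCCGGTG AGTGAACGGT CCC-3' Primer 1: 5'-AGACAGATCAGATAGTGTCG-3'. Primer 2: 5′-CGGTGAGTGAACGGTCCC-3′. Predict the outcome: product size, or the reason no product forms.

Primer 1 (AGACAGATCAGATAGTGTCG) has reverse complement CGACACTATCTGATCTGTCT, which matches the top strand at positions 1–20; primer 1 anneals to the top strand there with its 3' end pointing upstream toward position 1.
Primer 2 (CGGTGAGTGAACGGTCCC) matches the top strand directly at positions 26–43; it anneals to the bottom strand with its 3' end pointing downstream toward position 43.
The 3' ends diverge (primer 1 extends toward position 1, primer 2 toward position 43), so the primers never converge on a shared product.

No product — the primers' 3' ends point away from each other.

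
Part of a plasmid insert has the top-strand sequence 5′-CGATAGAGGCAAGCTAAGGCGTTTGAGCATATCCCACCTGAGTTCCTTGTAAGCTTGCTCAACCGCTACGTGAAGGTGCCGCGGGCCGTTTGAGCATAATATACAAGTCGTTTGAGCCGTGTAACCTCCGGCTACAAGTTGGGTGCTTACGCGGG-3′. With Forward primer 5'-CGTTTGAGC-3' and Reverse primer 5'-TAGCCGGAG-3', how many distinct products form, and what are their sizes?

The forward primer CGTTTGAGC matches the top strand at positions 20–28, 87–95, 109–117.
The reverse primer's reverse complement is CTCCGGCTA, matching at positions 126–134.
Each forward site pairs with the reverse site to give a product ending at position 134: sizes 115, 48, 26 bp.

Three products: 115 bp, 48 bp, 26 bp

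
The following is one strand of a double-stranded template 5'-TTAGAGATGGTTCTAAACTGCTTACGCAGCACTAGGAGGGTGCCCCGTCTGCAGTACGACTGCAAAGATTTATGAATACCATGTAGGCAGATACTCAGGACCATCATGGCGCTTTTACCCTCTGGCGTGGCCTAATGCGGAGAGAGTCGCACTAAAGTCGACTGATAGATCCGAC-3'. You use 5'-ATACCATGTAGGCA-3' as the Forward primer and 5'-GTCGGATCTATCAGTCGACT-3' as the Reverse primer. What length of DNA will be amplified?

100 bp

Scanning the template, ATACCATGTAGGCA occurs at positions 76–89; this primer anneals to the bottom strand there with its 3' end pointing downstream.
Reverse complement of the reverse primer: AGTCGACTGATAGATCCGAC. This occurs on the top strand at positions 156–175.
Product length = (reverse-primer end) − (forward-primer start) + 1 = 175 − 76 + 1 = 100 bp.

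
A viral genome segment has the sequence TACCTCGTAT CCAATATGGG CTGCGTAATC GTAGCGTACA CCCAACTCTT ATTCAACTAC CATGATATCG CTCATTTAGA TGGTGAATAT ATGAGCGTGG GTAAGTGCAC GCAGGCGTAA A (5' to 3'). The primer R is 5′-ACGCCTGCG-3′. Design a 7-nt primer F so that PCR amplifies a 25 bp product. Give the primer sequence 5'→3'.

5'-AGCGTGG-3'

The reverse primer's reverse complement CGCAGGCGT matches the template at positions 110–118, so the product ends at position 118.
A 25 bp product then starts at position 118 − 25 + 1 = 94.
The forward primer is identical to the top strand there: AGCGTGG.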